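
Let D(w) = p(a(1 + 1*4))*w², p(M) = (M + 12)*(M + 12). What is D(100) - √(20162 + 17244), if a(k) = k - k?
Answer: 1440000 - √37406 ≈ 1.4398e+6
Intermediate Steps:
a(k) = 0
p(M) = (12 + M)² (p(M) = (12 + M)*(12 + M) = (12 + M)²)
D(w) = 144*w² (D(w) = (12 + 0)²*w² = 12²*w² = 144*w²)
D(100) - √(20162 + 17244) = 144*100² - √(20162 + 17244) = 144*10000 - √37406 = 1440000 - √37406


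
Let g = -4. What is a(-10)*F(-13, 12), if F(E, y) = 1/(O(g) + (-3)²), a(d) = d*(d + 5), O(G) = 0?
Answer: 50/9 ≈ 5.5556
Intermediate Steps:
a(d) = d*(5 + d)
F(E, y) = ⅑ (F(E, y) = 1/(0 + (-3)²) = 1/(0 + 9) = 1/9 = ⅑)
a(-10)*F(-13, 12) = -10*(5 - 10)*(⅑) = -10*(-5)*(⅑) = 50*(⅑) = 50/9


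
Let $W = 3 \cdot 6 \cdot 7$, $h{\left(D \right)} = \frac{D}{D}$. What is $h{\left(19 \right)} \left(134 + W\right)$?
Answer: $260$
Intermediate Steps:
$h{\left(D \right)} = 1$
$W = 126$ ($W = 18 \cdot 7 = 126$)
$h{\left(19 \right)} \left(134 + W\right) = 1 \left(134 + 126\right) = 1 \cdot 260 = 260$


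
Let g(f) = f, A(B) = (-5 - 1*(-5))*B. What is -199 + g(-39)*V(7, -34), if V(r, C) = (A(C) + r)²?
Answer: -2110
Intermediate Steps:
A(B) = 0 (A(B) = (-5 + 5)*B = 0*B = 0)
V(r, C) = r² (V(r, C) = (0 + r)² = r²)
-199 + g(-39)*V(7, -34) = -199 - 39*7² = -199 - 39*49 = -199 - 1911 = -2110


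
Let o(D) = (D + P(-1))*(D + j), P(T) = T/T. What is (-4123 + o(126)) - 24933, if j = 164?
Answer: 7774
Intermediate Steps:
P(T) = 1
o(D) = (1 + D)*(164 + D) (o(D) = (D + 1)*(D + 164) = (1 + D)*(164 + D))
(-4123 + o(126)) - 24933 = (-4123 + (164 + 126² + 165*126)) - 24933 = (-4123 + (164 + 15876 + 20790)) - 24933 = (-4123 + 36830) - 24933 = 32707 - 24933 = 7774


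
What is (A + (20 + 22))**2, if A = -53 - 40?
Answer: 2601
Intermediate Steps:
A = -93
(A + (20 + 22))**2 = (-93 + (20 + 22))**2 = (-93 + 42)**2 = (-51)**2 = 2601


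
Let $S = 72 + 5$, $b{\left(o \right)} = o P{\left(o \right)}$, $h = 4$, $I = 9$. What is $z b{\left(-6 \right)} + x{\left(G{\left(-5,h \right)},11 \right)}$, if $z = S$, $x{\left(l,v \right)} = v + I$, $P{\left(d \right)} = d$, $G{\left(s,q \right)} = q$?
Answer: $2792$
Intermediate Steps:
$b{\left(o \right)} = o^{2}$ ($b{\left(o \right)} = o o = o^{2}$)
$S = 77$
$x{\left(l,v \right)} = 9 + v$ ($x{\left(l,v \right)} = v + 9 = 9 + v$)
$z = 77$
$z b{\left(-6 \right)} + x{\left(G{\left(-5,h \right)},11 \right)} = 77 \left(-6\right)^{2} + \left(9 + 11\right) = 77 \cdot 36 + 20 = 2772 + 20 = 2792$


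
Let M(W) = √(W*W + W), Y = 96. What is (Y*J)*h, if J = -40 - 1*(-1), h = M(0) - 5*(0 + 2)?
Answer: 37440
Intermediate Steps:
M(W) = √(W + W²) (M(W) = √(W² + W) = √(W + W²))
h = -10 (h = √(0*(1 + 0)) - 5*(0 + 2) = √(0*1) - 5*2 = √0 - 10 = 0 - 10 = -10)
J = -39 (J = -40 + 1 = -39)
(Y*J)*h = (96*(-39))*(-10) = -3744*(-10) = 37440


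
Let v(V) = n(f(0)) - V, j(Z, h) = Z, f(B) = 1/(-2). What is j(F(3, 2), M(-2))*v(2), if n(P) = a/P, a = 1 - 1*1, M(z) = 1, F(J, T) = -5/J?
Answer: 10/3 ≈ 3.3333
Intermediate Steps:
f(B) = -½
a = 0 (a = 1 - 1 = 0)
n(P) = 0 (n(P) = 0/P = 0)
v(V) = -V (v(V) = 0 - V = -V)
j(F(3, 2), M(-2))*v(2) = (-5/3)*(-1*2) = -5*⅓*(-2) = -5/3*(-2) = 10/3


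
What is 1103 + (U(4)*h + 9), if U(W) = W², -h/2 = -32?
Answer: 2136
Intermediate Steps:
h = 64 (h = -2*(-32) = 64)
1103 + (U(4)*h + 9) = 1103 + (4²*64 + 9) = 1103 + (16*64 + 9) = 1103 + (1024 + 9) = 1103 + 1033 = 2136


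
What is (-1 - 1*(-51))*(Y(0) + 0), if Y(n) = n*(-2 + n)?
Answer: 0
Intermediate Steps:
(-1 - 1*(-51))*(Y(0) + 0) = (-1 - 1*(-51))*(0*(-2 + 0) + 0) = (-1 + 51)*(0*(-2) + 0) = 50*(0 + 0) = 50*0 = 0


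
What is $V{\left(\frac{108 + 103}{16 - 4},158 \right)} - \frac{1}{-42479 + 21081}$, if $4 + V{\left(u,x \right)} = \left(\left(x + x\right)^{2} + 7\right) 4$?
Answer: $\frac{8547388305}{21398} \approx 3.9945 \cdot 10^{5}$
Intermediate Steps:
$V{\left(u,x \right)} = 24 + 16 x^{2}$ ($V{\left(u,x \right)} = -4 + \left(\left(x + x\right)^{2} + 7\right) 4 = -4 + \left(\left(2 x\right)^{2} + 7\right) 4 = -4 + \left(4 x^{2} + 7\right) 4 = -4 + \left(7 + 4 x^{2}\right) 4 = -4 + \left(28 + 16 x^{2}\right) = 24 + 16 x^{2}$)
$V{\left(\frac{108 + 103}{16 - 4},158 \right)} - \frac{1}{-42479 + 21081} = \left(24 + 16 \cdot 158^{2}\right) - \frac{1}{-42479 + 21081} = \left(24 + 16 \cdot 24964\right) - \frac{1}{-21398} = \left(24 + 399424\right) - - \frac{1}{21398} = 399448 + \frac{1}{21398} = \frac{8547388305}{21398}$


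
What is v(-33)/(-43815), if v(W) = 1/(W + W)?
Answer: 1/2891790 ≈ 3.4581e-7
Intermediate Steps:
v(W) = 1/(2*W)
v(-33)/(-43815) = ((½)/(-33))/(-43815) = ((½)*(-1/33))*(-1/43815) = -1/66*(-1/43815) = 1/2891790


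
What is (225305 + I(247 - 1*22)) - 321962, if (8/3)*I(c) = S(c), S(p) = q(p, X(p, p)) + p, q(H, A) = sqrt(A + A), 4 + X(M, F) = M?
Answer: -772581/8 + 3*sqrt(442)/8 ≈ -96565.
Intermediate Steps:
X(M, F) = -4 + M
q(H, A) = sqrt(2)*sqrt(A) (q(H, A) = sqrt(2*A) = sqrt(2)*sqrt(A))
S(p) = p + sqrt(2)*sqrt(-4 + p) (S(p) = sqrt(2)*sqrt(-4 + p) + p = p + sqrt(2)*sqrt(-4 + p))
I(c) = 3*c/8 + 3*sqrt(-8 + 2*c)/8 (I(c) = 3*(c + sqrt(-8 + 2*c))/8 = 3*c/8 + 3*sqrt(-8 + 2*c)/8)
(225305 + I(247 - 1*22)) - 321962 = (225305 + (3*(247 - 1*22)/8 + 3*sqrt(-8 + 2*(247 - 1*22))/8)) - 321962 = (225305 + (3*(247 - 22)/8 + 3*sqrt(-8 + 2*(247 - 22))/8)) - 321962 = (225305 + ((3/8)*225 + 3*sqrt(-8 + 2*225)/8)) - 321962 = (225305 + (675/8 + 3*sqrt(-8 + 450)/8)) - 321962 = (225305 + (675/8 + 3*sqrt(442)/8)) - 321962 = (1803115/8 + 3*sqrt(442)/8) - 321962 = -772581/8 + 3*sqrt(442)/8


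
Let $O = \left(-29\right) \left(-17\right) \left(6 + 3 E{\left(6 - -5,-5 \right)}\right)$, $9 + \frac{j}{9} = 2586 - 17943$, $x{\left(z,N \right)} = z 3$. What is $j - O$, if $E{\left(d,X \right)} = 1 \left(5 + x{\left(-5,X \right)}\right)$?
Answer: $-126462$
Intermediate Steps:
$x{\left(z,N \right)} = 3 z$
$E{\left(d,X \right)} = -10$ ($E{\left(d,X \right)} = 1 \left(5 + 3 \left(-5\right)\right) = 1 \left(5 - 15\right) = 1 \left(-10\right) = -10$)
$j = -138294$ ($j = -81 + 9 \left(2586 - 17943\right) = -81 + 9 \left(-15357\right) = -81 - 138213 = -138294$)
$O = -11832$ ($O = \left(-29\right) \left(-17\right) \left(6 + 3 \left(-10\right)\right) = 493 \left(6 - 30\right) = 493 \left(-24\right) = -11832$)
$j - O = -138294 - -11832 = -138294 + 11832 = -126462$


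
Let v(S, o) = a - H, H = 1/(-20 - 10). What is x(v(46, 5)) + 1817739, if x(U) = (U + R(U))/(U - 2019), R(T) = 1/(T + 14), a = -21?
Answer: 23249956226110/12790591 ≈ 1.8177e+6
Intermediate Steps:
R(T) = 1/(14 + T)
H = -1/30 (H = 1/(-30) = -1/30 ≈ -0.033333)
v(S, o) = -629/30 (v(S, o) = -21 - 1*(-1/30) = -21 + 1/30 = -629/30)
x(U) = (U + 1/(14 + U))/(-2019 + U) (x(U) = (U + 1/(14 + U))/(U - 2019) = (U + 1/(14 + U))/(-2019 + U))
x(v(46, 5)) + 1817739 = (1 - 629*(14 - 629/30)/30)/((-2019 - 629/30)*(14 - 629/30)) + 1817739 = (1 - 629/30*(-209/30))/((-61199/30)*(-209/30)) + 1817739 = -30/61199*(-30/209)*(1 + 131461/900) + 1817739 = -30/61199*(-30/209)*132361/900 + 1817739 = 132361/12790591 + 1817739 = 23249956226110/12790591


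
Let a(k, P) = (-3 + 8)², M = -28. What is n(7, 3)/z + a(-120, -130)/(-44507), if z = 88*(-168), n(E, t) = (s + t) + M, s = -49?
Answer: 1461959/328995744 ≈ 0.0044437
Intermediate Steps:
n(E, t) = -77 + t (n(E, t) = (-49 + t) - 28 = -77 + t)
z = -14784
a(k, P) = 25 (a(k, P) = 5² = 25)
n(7, 3)/z + a(-120, -130)/(-44507) = (-77 + 3)/(-14784) + 25/(-44507) = -74*(-1/14784) + 25*(-1/44507) = 37/7392 - 25/44507 = 1461959/328995744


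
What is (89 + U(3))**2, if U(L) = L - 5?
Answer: 7569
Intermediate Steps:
U(L) = -5 + L
(89 + U(3))**2 = (89 + (-5 + 3))**2 = (89 - 2)**2 = 87**2 = 7569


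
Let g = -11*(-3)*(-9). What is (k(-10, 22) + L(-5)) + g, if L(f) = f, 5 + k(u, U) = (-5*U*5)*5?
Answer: -3057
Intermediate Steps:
k(u, U) = -5 - 125*U (k(u, U) = -5 + (-5*U*5)*5 = -5 - 25*U*5 = -5 - 125*U)
g = -297 (g = 33*(-9) = -297)
(k(-10, 22) + L(-5)) + g = ((-5 - 125*22) - 5) - 297 = ((-5 - 2750) - 5) - 297 = (-2755 - 5) - 297 = -2760 - 297 = -3057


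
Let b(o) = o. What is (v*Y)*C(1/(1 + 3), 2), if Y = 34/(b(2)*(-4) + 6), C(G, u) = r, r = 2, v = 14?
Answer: -476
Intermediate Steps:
C(G, u) = 2
Y = -17 (Y = 34/(2*(-4) + 6) = 34/(-8 + 6) = 34/(-2) = 34*(-1/2) = -17)
(v*Y)*C(1/(1 + 3), 2) = (14*(-17))*2 = -238*2 = -476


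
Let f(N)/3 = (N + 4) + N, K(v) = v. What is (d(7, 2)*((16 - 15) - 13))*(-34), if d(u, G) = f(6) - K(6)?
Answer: 17136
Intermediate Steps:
f(N) = 12 + 6*N (f(N) = 3*((N + 4) + N) = 3*((4 + N) + N) = 3*(4 + 2*N) = 12 + 6*N)
d(u, G) = 42 (d(u, G) = (12 + 6*6) - 1*6 = (12 + 36) - 6 = 48 - 6 = 42)
(d(7, 2)*((16 - 15) - 13))*(-34) = (42*((16 - 15) - 13))*(-34) = (42*(1 - 13))*(-34) = (42*(-12))*(-34) = -504*(-34) = 17136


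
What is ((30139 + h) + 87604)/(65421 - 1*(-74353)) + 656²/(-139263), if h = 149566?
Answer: -22923530797/19465346562 ≈ -1.1777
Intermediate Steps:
((30139 + h) + 87604)/(65421 - 1*(-74353)) + 656²/(-139263) = ((30139 + 149566) + 87604)/(65421 - 1*(-74353)) + 656²/(-139263) = (179705 + 87604)/(65421 + 74353) + 430336*(-1/139263) = 267309/139774 - 430336/139263 = -22923530797/19465346562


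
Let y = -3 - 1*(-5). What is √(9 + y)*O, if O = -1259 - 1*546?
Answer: -1805*√11 ≈ -5986.5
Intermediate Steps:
y = 2 (y = -3 + 5 = 2)
O = -1805 (O = -1259 - 546 = -1805)
√(9 + y)*O = √(9 + 2)*(-1805) = √11*(-1805) = -1805*√11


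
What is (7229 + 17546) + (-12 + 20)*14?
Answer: 24887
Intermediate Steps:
(7229 + 17546) + (-12 + 20)*14 = 24775 + 8*14 = 24775 + 112 = 24887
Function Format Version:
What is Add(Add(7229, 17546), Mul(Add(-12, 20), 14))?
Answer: 24887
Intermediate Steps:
Add(Add(7229, 17546), Mul(Add(-12, 20), 14)) = Add(24775, Mul(8, 14)) = Add(24775, 112) = 24887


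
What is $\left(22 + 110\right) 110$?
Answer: $14520$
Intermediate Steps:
$\left(22 + 110\right) 110 = 132 \cdot 110 = 14520$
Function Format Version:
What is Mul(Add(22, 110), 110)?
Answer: 14520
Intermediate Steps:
Mul(Add(22, 110), 110) = Mul(132, 110) = 14520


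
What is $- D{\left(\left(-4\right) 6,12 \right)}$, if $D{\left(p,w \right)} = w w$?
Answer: $-144$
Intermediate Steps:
$D{\left(p,w \right)} = w^{2}$
$- D{\left(\left(-4\right) 6,12 \right)} = - 12^{2} = \left(-1\right) 144 = -144$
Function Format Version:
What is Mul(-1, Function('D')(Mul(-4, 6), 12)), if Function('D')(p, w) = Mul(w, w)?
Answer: -144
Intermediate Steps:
Function('D')(p, w) = Pow(w, 2)
Mul(-1, Function('D')(Mul(-4, 6), 12)) = Mul(-1, Pow(12, 2)) = Mul(-1, 144) = -144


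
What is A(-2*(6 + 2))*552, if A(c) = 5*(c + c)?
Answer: -88320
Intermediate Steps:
A(c) = 10*c (A(c) = 5*(2*c) = 10*c)
A(-2*(6 + 2))*552 = (10*(-2*(6 + 2)))*552 = (10*(-2*8))*552 = (10*(-16))*552 = -160*552 = -88320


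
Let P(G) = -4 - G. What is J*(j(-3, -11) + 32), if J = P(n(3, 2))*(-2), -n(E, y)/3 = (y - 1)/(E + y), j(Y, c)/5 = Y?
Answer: 578/5 ≈ 115.60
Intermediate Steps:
j(Y, c) = 5*Y
n(E, y) = -3*(-1 + y)/(E + y) (n(E, y) = -3*(y - 1)/(E + y) = -3*(-1 + y)/(E + y))
J = 34/5 (J = (-4 - 3*(1 - 1*2)/(3 + 2))*(-2) = (-4 - 3*(1 - 2)/5)*(-2) = (-4 - 3*(-1)/5)*(-2) = (-4 - 1*(-⅗))*(-2) = (-4 + ⅗)*(-2) = -17/5*(-2) = 34/5 ≈ 6.8000)
J*(j(-3, -11) + 32) = 34*(5*(-3) + 32)/5 = 34*(-15 + 32)/5 = (34/5)*17 = 578/5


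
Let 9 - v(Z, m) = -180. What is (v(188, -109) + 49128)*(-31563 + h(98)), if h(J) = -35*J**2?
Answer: -18134008851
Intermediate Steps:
v(Z, m) = 189 (v(Z, m) = 9 - 1*(-180) = 9 + 180 = 189)
(v(188, -109) + 49128)*(-31563 + h(98)) = (189 + 49128)*(-31563 - 35*98**2) = 49317*(-31563 - 35*9604) = 49317*(-31563 - 336140) = 49317*(-367703) = -18134008851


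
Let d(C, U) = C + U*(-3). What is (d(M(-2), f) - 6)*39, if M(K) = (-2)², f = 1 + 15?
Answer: -1950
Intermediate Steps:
f = 16
M(K) = 4
d(C, U) = C - 3*U
(d(M(-2), f) - 6)*39 = ((4 - 3*16) - 6)*39 = ((4 - 48) - 6)*39 = (-44 - 6)*39 = -50*39 = -1950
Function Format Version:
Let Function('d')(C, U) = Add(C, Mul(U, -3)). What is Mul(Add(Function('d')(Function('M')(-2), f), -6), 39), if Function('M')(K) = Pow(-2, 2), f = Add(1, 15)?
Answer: -1950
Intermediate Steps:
f = 16
Function('M')(K) = 4
Function('d')(C, U) = Add(C, Mul(-3, U))
Mul(Add(Function('d')(Function('M')(-2), f), -6), 39) = Mul(Add(Add(4, Mul(-3, 16)), -6), 39) = Mul(Add(Add(4, -48), -6), 39) = Mul(Add(-44, -6), 39) = Mul(-50, 39) = -1950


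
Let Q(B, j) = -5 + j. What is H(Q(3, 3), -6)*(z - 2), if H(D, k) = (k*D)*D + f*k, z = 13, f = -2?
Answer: -132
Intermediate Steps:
H(D, k) = -2*k + k*D² (H(D, k) = (k*D)*D - 2*k = (D*k)*D - 2*k = k*D² - 2*k = -2*k + k*D²)
H(Q(3, 3), -6)*(z - 2) = (-6*(-2 + (-5 + 3)²))*(13 - 2) = -6*(-2 + (-2)²)*11 = -6*(-2 + 4)*11 = -6*2*11 = -12*11 = -132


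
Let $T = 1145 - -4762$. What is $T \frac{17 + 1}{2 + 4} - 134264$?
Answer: $-116543$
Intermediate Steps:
$T = 5907$ ($T = 1145 + 4762 = 5907$)
$T \frac{17 + 1}{2 + 4} - 134264 = 5907 \frac{17 + 1}{2 + 4} - 134264 = 5907 \cdot \frac{18}{6} - 134264 = 5907 \cdot 18 \cdot \frac{1}{6} - 134264 = 5907 \cdot 3 - 134264 = 17721 - 134264 = -116543$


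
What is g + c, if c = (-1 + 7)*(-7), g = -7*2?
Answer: -56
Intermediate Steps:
g = -14
c = -42 (c = 6*(-7) = -42)
g + c = -14 - 42 = -56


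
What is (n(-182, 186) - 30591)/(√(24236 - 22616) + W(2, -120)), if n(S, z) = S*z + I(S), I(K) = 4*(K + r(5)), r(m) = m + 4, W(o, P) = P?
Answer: 130270/213 + 13027*√5/142 ≈ 816.73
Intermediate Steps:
r(m) = 4 + m
I(K) = 36 + 4*K (I(K) = 4*(K + (4 + 5)) = 4*(K + 9) = 4*(9 + K) = 36 + 4*K)
n(S, z) = 36 + 4*S + S*z (n(S, z) = S*z + (36 + 4*S) = 36 + 4*S + S*z)
(n(-182, 186) - 30591)/(√(24236 - 22616) + W(2, -120)) = ((36 + 4*(-182) - 182*186) - 30591)/(√(24236 - 22616) - 120) = ((36 - 728 - 33852) - 30591)/(√1620 - 120) = (-34544 - 30591)/(18*√5 - 120) = -65135/(-120 + 18*√5)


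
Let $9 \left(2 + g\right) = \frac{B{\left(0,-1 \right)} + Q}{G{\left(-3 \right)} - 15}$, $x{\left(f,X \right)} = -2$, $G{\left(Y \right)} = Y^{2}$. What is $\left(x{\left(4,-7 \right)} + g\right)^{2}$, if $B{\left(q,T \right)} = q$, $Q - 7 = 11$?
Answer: $\frac{169}{9} \approx 18.778$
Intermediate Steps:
$Q = 18$ ($Q = 7 + 11 = 18$)
$g = - \frac{7}{3}$ ($g = -2 + \frac{\left(0 + 18\right) \frac{1}{\left(-3\right)^{2} - 15}}{9} = -2 + \frac{18 \frac{1}{9 - 15}}{9} = -2 + \frac{18 \frac{1}{-6}}{9} = -2 + \frac{18 \left(- \frac{1}{6}\right)}{9} = -2 + \frac{1}{9} \left(-3\right) = -2 - \frac{1}{3} = - \frac{7}{3} \approx -2.3333$)
$\left(x{\left(4,-7 \right)} + g\right)^{2} = \left(-2 - \frac{7}{3}\right)^{2} = \left(- \frac{13}{3}\right)^{2} = \frac{169}{9}$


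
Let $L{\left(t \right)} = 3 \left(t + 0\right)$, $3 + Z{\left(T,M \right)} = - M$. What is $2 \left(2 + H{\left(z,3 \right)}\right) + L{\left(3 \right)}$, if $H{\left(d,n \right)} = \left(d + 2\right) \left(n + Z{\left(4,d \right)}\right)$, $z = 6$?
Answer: $-83$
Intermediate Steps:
$Z{\left(T,M \right)} = -3 - M$
$L{\left(t \right)} = 3 t$
$H{\left(d,n \right)} = \left(2 + d\right) \left(-3 + n - d\right)$ ($H{\left(d,n \right)} = \left(d + 2\right) \left(n - \left(3 + d\right)\right) = \left(2 + d\right) \left(-3 + n - d\right)$)
$2 \left(2 + H{\left(z,3 \right)}\right) + L{\left(3 \right)} = 2 \left(2 - 48\right) + 3 \cdot 3 = 2 \left(2 - 48\right) + 9 = 2 \left(-46\right) + 9 = -92 + 9 = -83$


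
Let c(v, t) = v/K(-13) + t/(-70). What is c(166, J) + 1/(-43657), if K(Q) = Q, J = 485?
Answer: -156510527/7945574 ≈ -19.698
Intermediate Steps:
c(v, t) = -v/13 - t/70 (c(v, t) = v/(-13) + t/(-70) = v*(-1/13) + t*(-1/70) = -v/13 - t/70)
c(166, J) + 1/(-43657) = (-1/13*166 - 1/70*485) + 1/(-43657) = (-166/13 - 97/14) - 1/43657 = -3585/182 - 1/43657 = -156510527/7945574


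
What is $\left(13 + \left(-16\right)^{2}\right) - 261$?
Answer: $8$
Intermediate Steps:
$\left(13 + \left(-16\right)^{2}\right) - 261 = \left(13 + 256\right) - 261 = 269 - 261 = 8$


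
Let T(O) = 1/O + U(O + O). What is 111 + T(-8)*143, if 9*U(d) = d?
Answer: -11599/72 ≈ -161.10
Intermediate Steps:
U(d) = d/9
T(O) = 1/O + 2*O/9 (T(O) = 1/O + (O + O)/9 = 1/O + (2*O)/9 = 1/O + 2*O/9)
111 + T(-8)*143 = 111 + (1/(-8) + (2/9)*(-8))*143 = 111 + (-1/8 - 16/9)*143 = 111 - 137/72*143 = 111 - 19591/72 = -11599/72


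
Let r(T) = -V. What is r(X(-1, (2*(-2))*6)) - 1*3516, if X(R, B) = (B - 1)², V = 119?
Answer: -3635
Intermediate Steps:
X(R, B) = (-1 + B)²
r(T) = -119 (r(T) = -1*119 = -119)
r(X(-1, (2*(-2))*6)) - 1*3516 = -119 - 1*3516 = -119 - 3516 = -3635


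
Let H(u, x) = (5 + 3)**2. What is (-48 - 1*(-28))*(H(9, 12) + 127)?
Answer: -3820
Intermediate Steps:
H(u, x) = 64 (H(u, x) = 8**2 = 64)
(-48 - 1*(-28))*(H(9, 12) + 127) = (-48 - 1*(-28))*(64 + 127) = (-48 + 28)*191 = -20*191 = -3820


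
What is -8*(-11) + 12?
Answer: 100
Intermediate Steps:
-8*(-11) + 12 = 88 + 12 = 100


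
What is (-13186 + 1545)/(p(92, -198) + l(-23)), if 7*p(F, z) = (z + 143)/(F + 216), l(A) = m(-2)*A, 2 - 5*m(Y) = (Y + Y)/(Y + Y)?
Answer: 11408180/4533 ≈ 2516.7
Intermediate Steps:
m(Y) = ⅕ (m(Y) = ⅖ - (Y + Y)/(5*(Y + Y)) = ⅖ - 2*Y/(5*(2*Y)) = ⅖ - 2*Y*1/(2*Y)/5 = ⅖ - ⅕*1 = ⅖ - ⅕ = ⅕)
l(A) = A/5
p(F, z) = (143 + z)/(7*(216 + F)) (p(F, z) = ((z + 143)/(F + 216))/7 = ((143 + z)/(216 + F))/7 = (143 + z)/(7*(216 + F)))
(-13186 + 1545)/(p(92, -198) + l(-23)) = (-13186 + 1545)/((143 - 198)/(7*(216 + 92)) + (⅕)*(-23)) = -11641/((⅐)*(-55)/308 - 23/5) = -11641/((⅐)*(1/308)*(-55) - 23/5) = -11641/(-5/196 - 23/5) = -11641/(-4533/980) = -11641*(-980/4533) = 11408180/4533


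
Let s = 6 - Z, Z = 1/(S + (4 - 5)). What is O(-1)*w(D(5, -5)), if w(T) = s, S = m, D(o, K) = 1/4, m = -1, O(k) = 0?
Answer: 0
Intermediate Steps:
D(o, K) = ¼
S = -1
Z = -½ (Z = 1/(-1 + (4 - 5)) = 1/(-1 - 1) = 1/(-2) = -½ ≈ -0.50000)
s = 13/2 (s = 6 - 1*(-½) = 6 + ½ = 13/2 ≈ 6.5000)
w(T) = 13/2
O(-1)*w(D(5, -5)) = 0*(13/2) = 0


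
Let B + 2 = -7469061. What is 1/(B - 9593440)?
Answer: -1/17062503 ≈ -5.8608e-8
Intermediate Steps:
B = -7469063 (B = -2 - 7469061 = -7469063)
1/(B - 9593440) = 1/(-7469063 - 9593440) = 1/(-17062503) = -1/17062503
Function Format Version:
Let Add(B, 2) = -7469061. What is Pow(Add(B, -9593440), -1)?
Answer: Rational(-1, 17062503) ≈ -5.8608e-8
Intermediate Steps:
B = -7469063 (B = Add(-2, -7469061) = -7469063)
Pow(Add(B, -9593440), -1) = Pow(Add(-7469063, -9593440), -1) = Pow(-17062503, -1) = Rational(-1, 17062503)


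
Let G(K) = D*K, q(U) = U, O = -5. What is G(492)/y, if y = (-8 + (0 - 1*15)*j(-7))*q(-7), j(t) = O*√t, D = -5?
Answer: -19680/276073 - 184500*I*√7/276073 ≈ -0.071285 - 1.7682*I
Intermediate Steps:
j(t) = -5*√t
G(K) = -5*K
y = 56 - 525*I*√7 (y = (-8 + (0 - 1*15)*(-5*I*√7))*(-7) = (-8 + (0 - 15)*(-5*I*√7))*(-7) = (-8 - (-75)*I*√7)*(-7) = (-8 + 75*I*√7)*(-7) = 56 - 525*I*√7 ≈ 56.0 - 1389.0*I)
G(492)/y = (-5*492)/(56 - 525*I*√7) = -2460/(56 - 525*I*√7)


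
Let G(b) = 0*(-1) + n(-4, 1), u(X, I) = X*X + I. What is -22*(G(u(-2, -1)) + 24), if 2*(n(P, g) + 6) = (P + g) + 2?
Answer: -385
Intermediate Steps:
n(P, g) = -5 + P/2 + g/2 (n(P, g) = -6 + ((P + g) + 2)/2 = -6 + (2 + P + g)/2 = -6 + (1 + P/2 + g/2) = -5 + P/2 + g/2)
u(X, I) = I + X² (u(X, I) = X² + I = I + X²)
G(b) = -13/2 (G(b) = 0*(-1) + (-5 + (½)*(-4) + (½)*1) = 0 + (-5 - 2 + ½) = 0 - 13/2 = -13/2)
-22*(G(u(-2, -1)) + 24) = -22*(-13/2 + 24) = -22*35/2 = -385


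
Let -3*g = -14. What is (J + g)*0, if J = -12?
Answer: 0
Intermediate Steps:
g = 14/3 (g = -1/3*(-14) = 14/3 ≈ 4.6667)
(J + g)*0 = (-12 + 14/3)*0 = -22/3*0 = 0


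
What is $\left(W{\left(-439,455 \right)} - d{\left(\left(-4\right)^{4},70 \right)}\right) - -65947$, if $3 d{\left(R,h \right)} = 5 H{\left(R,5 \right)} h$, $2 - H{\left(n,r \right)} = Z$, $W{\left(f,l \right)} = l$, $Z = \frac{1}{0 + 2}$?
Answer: $66227$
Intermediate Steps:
$Z = \frac{1}{2} \approx 0.5$
$H{\left(n,r \right)} = \frac{3}{2}$ ($H{\left(n,r \right)} = 2 - \frac{1}{2} = \frac{3}{2}$)
$d{\left(R,h \right)} = \frac{5 h}{2}$ ($d{\left(R,h \right)} = \frac{5 \cdot \frac{3}{2} h}{3} = \frac{\frac{15}{2} h}{3} = \frac{5 h}{2}$)
$\left(W{\left(-439,455 \right)} - d{\left(\left(-4\right)^{4},70 \right)}\right) - -65947 = \left(455 - \frac{5}{2} \cdot 70\right) - -65947 = \left(455 - 175\right) + 65947 = 280 + 65947 = 66227$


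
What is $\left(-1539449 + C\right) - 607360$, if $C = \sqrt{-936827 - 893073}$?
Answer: $-2146809 + 10 i \sqrt{18299} \approx -2.1468 \cdot 10^{6} + 1352.7 i$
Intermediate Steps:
$C = 10 i \sqrt{18299}$ ($C = \sqrt{-1829900} = 10 i \sqrt{18299} \approx 1352.7 i$)
$\left(-1539449 + C\right) - 607360 = \left(-1539449 + 10 i \sqrt{18299}\right) - 607360 = -2146809 + 10 i \sqrt{18299}$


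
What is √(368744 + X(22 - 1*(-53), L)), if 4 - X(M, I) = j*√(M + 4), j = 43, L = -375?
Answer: √(368748 - 43*√79) ≈ 606.93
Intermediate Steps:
X(M, I) = 4 - 43*√(4 + M) (X(M, I) = 4 - 43*√(M + 4) = 4 - 43*√(4 + M))
√(368744 + X(22 - 1*(-53), L)) = √(368744 + (4 - 43*√(4 + (22 - 1*(-53))))) = √(368744 + (4 - 43*√(4 + (22 + 53)))) = √(368744 + (4 - 43*√(4 + 75))) = √(368744 + (4 - 43*√79)) = √(368748 - 43*√79)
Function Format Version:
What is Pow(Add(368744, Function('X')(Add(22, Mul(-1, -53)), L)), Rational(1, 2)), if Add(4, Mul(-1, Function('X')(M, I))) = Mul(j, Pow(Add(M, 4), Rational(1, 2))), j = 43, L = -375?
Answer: Pow(Add(368748, Mul(-43, Pow(79, Rational(1, 2)))), Rational(1, 2)) ≈ 606.93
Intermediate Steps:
Function('X')(M, I) = Add(4, Mul(-43, Pow(Add(4, M), Rational(1, 2)))) (Function('X')(M, I) = Add(4, Mul(-1, Mul(43, Pow(Add(M, 4), Rational(1, 2))))) = Add(4, Mul(-1, Mul(43, Pow(Add(4, M), Rational(1, 2))))) = Add(4, Mul(-43, Pow(Add(4, M), Rational(1, 2)))))
Pow(Add(368744, Function('X')(Add(22, Mul(-1, -53)), L)), Rational(1, 2)) = Pow(Add(368744, Add(4, Mul(-43, Pow(Add(4, Add(22, Mul(-1, -53))), Rational(1, 2))))), Rational(1, 2)) = Pow(Add(368744, Add(4, Mul(-43, Pow(Add(4, Add(22, 53)), Rational(1, 2))))), Rational(1, 2)) = Pow(Add(368744, Add(4, Mul(-43, Pow(Add(4, 75), Rational(1, 2))))), Rational(1, 2)) = Pow(Add(368744, Add(4, Mul(-43, Pow(79, Rational(1, 2))))), Rational(1, 2)) = Pow(Add(368748, Mul(-43, Pow(79, Rational(1, 2)))), Rational(1, 2))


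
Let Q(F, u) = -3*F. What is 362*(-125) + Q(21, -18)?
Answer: -45313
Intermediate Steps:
362*(-125) + Q(21, -18) = 362*(-125) - 3*21 = -45250 - 63 = -45313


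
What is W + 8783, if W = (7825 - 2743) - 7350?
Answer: 6515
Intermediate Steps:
W = -2268 (W = 5082 - 7350 = -2268)
W + 8783 = -2268 + 8783 = 6515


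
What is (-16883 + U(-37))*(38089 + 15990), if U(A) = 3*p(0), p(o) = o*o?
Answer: -913015757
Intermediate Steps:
p(o) = o**2
U(A) = 0 (U(A) = 3*0**2 = 3*0 = 0)
(-16883 + U(-37))*(38089 + 15990) = (-16883 + 0)*(38089 + 15990) = -16883*54079 = -913015757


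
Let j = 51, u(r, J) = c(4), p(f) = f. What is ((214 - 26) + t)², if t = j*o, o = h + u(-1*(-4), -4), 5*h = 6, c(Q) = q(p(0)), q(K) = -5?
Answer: 841/25 ≈ 33.640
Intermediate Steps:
c(Q) = -5
u(r, J) = -5
h = 6/5 (h = (⅕)*6 = 6/5 ≈ 1.2000)
o = -19/5 (o = 6/5 - 5 = -19/5 ≈ -3.8000)
t = -969/5 (t = 51*(-19/5) = -969/5 ≈ -193.80)
((214 - 26) + t)² = ((214 - 26) - 969/5)² = (188 - 969/5)² = (-29/5)² = 841/25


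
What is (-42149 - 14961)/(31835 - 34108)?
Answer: 57110/2273 ≈ 25.125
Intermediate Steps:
(-42149 - 14961)/(31835 - 34108) = -57110/(-2273) = -57110*(-1/2273) = 57110/2273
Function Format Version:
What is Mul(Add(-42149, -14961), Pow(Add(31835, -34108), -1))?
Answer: Rational(57110, 2273) ≈ 25.125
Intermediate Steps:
Mul(Add(-42149, -14961), Pow(Add(31835, -34108), -1)) = Mul(-57110, Pow(-2273, -1)) = Mul(-57110, Rational(-1, 2273)) = Rational(57110, 2273)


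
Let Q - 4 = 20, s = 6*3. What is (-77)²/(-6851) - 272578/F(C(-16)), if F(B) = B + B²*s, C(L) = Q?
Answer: -964523023/35597796 ≈ -27.095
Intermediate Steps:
s = 18
Q = 24 (Q = 4 + 20 = 24)
C(L) = 24
F(B) = B + 18*B² (F(B) = B + B²*18 = B + 18*B²)
(-77)²/(-6851) - 272578/F(C(-16)) = (-77)²/(-6851) - 272578*1/(24*(1 + 18*24)) = 5929*(-1/6851) - 272578*1/(24*(1 + 432)) = -5929/6851 - 272578/(24*433) = -5929/6851 - 272578/10392 = -5929/6851 - 272578*1/10392 = -5929/6851 - 136289/5196 = -964523023/35597796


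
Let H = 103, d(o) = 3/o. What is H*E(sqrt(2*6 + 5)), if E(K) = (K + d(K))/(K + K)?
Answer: 1030/17 ≈ 60.588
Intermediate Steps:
E(K) = (K + 3/K)/(2*K) (E(K) = (K + 3/K)/(K + K) = (K + 3/K)/((2*K)) = (K + 3/K)*(1/(2*K)) = (K + 3/K)/(2*K))
H*E(sqrt(2*6 + 5)) = 103*((3 + (sqrt(2*6 + 5))**2)/(2*(sqrt(2*6 + 5))**2)) = 103*((3 + (sqrt(12 + 5))**2)/(2*(sqrt(12 + 5))**2)) = 103*((3 + (sqrt(17))**2)/(2*(sqrt(17))**2)) = 103*((1/2)*(1/17)*(3 + 17)) = 103*((1/2)*(1/17)*20) = 103*(10/17) = 1030/17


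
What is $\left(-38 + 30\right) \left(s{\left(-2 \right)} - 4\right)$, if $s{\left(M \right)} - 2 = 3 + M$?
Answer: $8$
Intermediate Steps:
$s{\left(M \right)} = 5 + M$ ($s{\left(M \right)} = 2 + \left(3 + M\right) = 5 + M$)
$\left(-38 + 30\right) \left(s{\left(-2 \right)} - 4\right) = \left(-38 + 30\right) \left(\left(5 - 2\right) - 4\right) = - 8 \left(3 - 4\right) = \left(-8\right) \left(-1\right) = 8$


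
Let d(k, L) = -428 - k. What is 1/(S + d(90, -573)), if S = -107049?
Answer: -1/107567 ≈ -9.2965e-6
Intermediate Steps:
1/(S + d(90, -573)) = 1/(-107049 + (-428 - 1*90)) = 1/(-107049 + (-428 - 90)) = 1/(-107049 - 518) = 1/(-107567) = -1/107567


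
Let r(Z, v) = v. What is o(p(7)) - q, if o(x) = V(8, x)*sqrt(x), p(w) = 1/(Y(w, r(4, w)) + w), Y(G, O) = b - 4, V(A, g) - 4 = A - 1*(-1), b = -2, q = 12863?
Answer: -12850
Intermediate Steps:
V(A, g) = 5 + A (V(A, g) = 4 + (A - 1*(-1)) = 4 + (A + 1) = 4 + (1 + A) = 5 + A)
Y(G, O) = -6 (Y(G, O) = -2 - 4 = -6)
p(w) = 1/(-6 + w)
o(x) = 13*sqrt(x) (o(x) = (5 + 8)*sqrt(x) = 13*sqrt(x))
o(p(7)) - q = 13*sqrt(1/(-6 + 7)) - 1*12863 = 13*sqrt(1/1) - 12863 = 13*sqrt(1) - 12863 = 13*1 - 12863 = 13 - 12863 = -12850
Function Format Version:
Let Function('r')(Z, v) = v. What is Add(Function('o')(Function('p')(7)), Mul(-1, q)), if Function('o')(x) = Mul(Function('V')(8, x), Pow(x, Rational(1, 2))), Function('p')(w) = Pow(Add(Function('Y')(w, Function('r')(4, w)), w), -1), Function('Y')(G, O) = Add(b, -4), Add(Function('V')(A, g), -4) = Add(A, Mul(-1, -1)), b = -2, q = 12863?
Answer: -12850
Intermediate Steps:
Function('V')(A, g) = Add(5, A) (Function('V')(A, g) = Add(4, Add(A, Mul(-1, -1))) = Add(4, Add(A, 1)) = Add(4, Add(1, A)) = Add(5, A))
Function('Y')(G, O) = -6 (Function('Y')(G, O) = Add(-2, -4) = -6)
Function('p')(w) = Pow(Add(-6, w), -1)
Function('o')(x) = Mul(13, Pow(x, Rational(1, 2))) (Function('o')(x) = Mul(Add(5, 8), Pow(x, Rational(1, 2))) = Mul(13, Pow(x, Rational(1, 2))))
Add(Function('o')(Function('p')(7)), Mul(-1, q)) = Add(Mul(13, Pow(Pow(Add(-6, 7), -1), Rational(1, 2))), Mul(-1, 12863)) = Add(Mul(13, Pow(Pow(1, -1), Rational(1, 2))), -12863) = Add(Mul(13, Pow(1, Rational(1, 2))), -12863) = Add(Mul(13, 1), -12863) = Add(13, -12863) = -12850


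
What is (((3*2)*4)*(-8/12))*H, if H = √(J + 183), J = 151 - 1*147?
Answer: -16*√187 ≈ -218.80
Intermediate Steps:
J = 4 (J = 151 - 147 = 4)
H = √187 (H = √(4 + 183) = √187 ≈ 13.675)
(((3*2)*4)*(-8/12))*H = (((3*2)*4)*(-8/12))*√187 = ((6*4)*(-8*1/12))*√187 = (24*(-⅔))*√187 = -16*√187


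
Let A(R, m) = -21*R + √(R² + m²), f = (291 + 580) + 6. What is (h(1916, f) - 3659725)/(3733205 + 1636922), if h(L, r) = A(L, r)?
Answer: -3699961/5370127 + √4440185/5370127 ≈ -0.68860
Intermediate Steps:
f = 877 (f = 871 + 6 = 877)
A(R, m) = √(R² + m²) - 21*R
h(L, r) = √(L² + r²) - 21*L
(h(1916, f) - 3659725)/(3733205 + 1636922) = ((√(1916² + 877²) - 21*1916) - 3659725)/(3733205 + 1636922) = ((√(3671056 + 769129) - 40236) - 3659725)/5370127 = ((√4440185 - 40236) - 3659725)*(1/5370127) = ((-40236 + √4440185) - 3659725)*(1/5370127) = (-3699961 + √4440185)*(1/5370127) = -3699961/5370127 + √4440185/5370127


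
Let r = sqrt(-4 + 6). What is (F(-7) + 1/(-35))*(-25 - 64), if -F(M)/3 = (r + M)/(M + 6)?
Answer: 65504/35 - 267*sqrt(2) ≈ 1493.9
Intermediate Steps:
r = sqrt(2) ≈ 1.4142
F(M) = -3*(M + sqrt(2))/(6 + M) (F(M) = -3*(sqrt(2) + M)/(M + 6) = -3*(M + sqrt(2))/(6 + M))
(F(-7) + 1/(-35))*(-25 - 64) = (3*(-1*(-7) - sqrt(2))/(6 - 7) + 1/(-35))*(-25 - 64) = (3*(7 - sqrt(2))/(-1) - 1/35)*(-89) = (3*(-1)*(7 - sqrt(2)) - 1/35)*(-89) = ((-21 + 3*sqrt(2)) - 1/35)*(-89) = (-736/35 + 3*sqrt(2))*(-89) = 65504/35 - 267*sqrt(2)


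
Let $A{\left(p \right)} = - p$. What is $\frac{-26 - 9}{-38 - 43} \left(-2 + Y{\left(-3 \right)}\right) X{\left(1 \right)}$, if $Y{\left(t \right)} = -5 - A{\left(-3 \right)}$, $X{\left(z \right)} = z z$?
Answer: $- \frac{350}{81} \approx -4.321$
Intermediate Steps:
$X{\left(z \right)} = z^{2}$
$Y{\left(t \right)} = -8$ ($Y{\left(t \right)} = -5 - \left(-1\right) \left(-3\right) = -5 - 3 = -8$)
$\frac{-26 - 9}{-38 - 43} \left(-2 + Y{\left(-3 \right)}\right) X{\left(1 \right)} = \frac{-26 - 9}{-38 - 43} \left(-2 - 8\right) 1^{2} = - \frac{35}{-81} \left(\left(-10\right) 1\right) = \left(-35\right) \left(- \frac{1}{81}\right) \left(-10\right) = \frac{35}{81} \left(-10\right) = - \frac{350}{81}$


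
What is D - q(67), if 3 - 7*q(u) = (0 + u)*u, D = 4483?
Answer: 35867/7 ≈ 5123.9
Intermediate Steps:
q(u) = 3/7 - u²/7 (q(u) = 3/7 - (0 + u)*u/7 = 3/7 - u*u/7 = 3/7 - u²/7)
D - q(67) = 4483 - (3/7 - ⅐*67²) = 4483 - (3/7 - ⅐*4489) = 4483 - (3/7 - 4489/7) = 4483 - 1*(-4486/7) = 4483 + 4486/7 = 35867/7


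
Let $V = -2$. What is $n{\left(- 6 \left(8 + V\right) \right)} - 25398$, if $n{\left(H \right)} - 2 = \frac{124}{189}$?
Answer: $- \frac{4799720}{189} \approx -25395.0$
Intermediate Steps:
$n{\left(H \right)} = \frac{502}{189}$ ($n{\left(H \right)} = 2 + \frac{124}{189} = \frac{502}{189}$)
$n{\left(- 6 \left(8 + V\right) \right)} - 25398 = \frac{502}{189} - 25398 = - \frac{4799720}{189}$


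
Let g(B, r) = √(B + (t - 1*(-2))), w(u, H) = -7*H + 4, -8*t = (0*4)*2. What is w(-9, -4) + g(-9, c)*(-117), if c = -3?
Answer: 32 - 117*I*√7 ≈ 32.0 - 309.55*I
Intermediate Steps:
t = 0 (t = -0*4*2/8 = -0*2 = -⅛*0 = 0)
w(u, H) = 4 - 7*H
g(B, r) = √(2 + B) (g(B, r) = √(B + (0 - 1*(-2))) = √(B + (0 + 2)) = √(B + 2) = √(2 + B))
w(-9, -4) + g(-9, c)*(-117) = (4 - 7*(-4)) + √(2 - 9)*(-117) = (4 + 28) + √(-7)*(-117) = 32 + (I*√7)*(-117) = 32 - 117*I*√7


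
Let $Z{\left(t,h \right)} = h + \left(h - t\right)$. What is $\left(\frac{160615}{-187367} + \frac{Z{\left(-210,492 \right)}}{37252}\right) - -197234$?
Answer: $\frac{688323611488737}{3489897742} \approx 1.9723 \cdot 10^{5}$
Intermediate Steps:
$Z{\left(t,h \right)} = - t + 2 h$
$\left(\frac{160615}{-187367} + \frac{Z{\left(-210,492 \right)}}{37252}\right) - -197234 = \left(\frac{160615}{-187367} + \frac{\left(-1\right) \left(-210\right) + 2 \cdot 492}{37252}\right) - -197234 = \left(160615 \left(- \frac{1}{187367}\right) + \left(210 + 984\right) \frac{1}{37252}\right) + 197234 = \left(- \frac{160615}{187367} + 1194 \cdot \frac{1}{37252}\right) + 197234 = \left(- \frac{160615}{187367} + \frac{597}{18626}\right) + 197234 = - \frac{2879756891}{3489897742} + 197234 = \frac{688323611488737}{3489897742}$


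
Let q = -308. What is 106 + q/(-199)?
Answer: 21402/199 ≈ 107.55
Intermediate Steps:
106 + q/(-199) = 106 - 308/(-199) = 106 - 308*(-1/199) = 106 + 308/199 = 21402/199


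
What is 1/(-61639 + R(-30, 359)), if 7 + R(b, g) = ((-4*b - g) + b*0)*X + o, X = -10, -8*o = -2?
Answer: -4/237023 ≈ -1.6876e-5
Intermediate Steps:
o = ¼ (o = -⅛*(-2) = ¼ ≈ 0.25000)
R(b, g) = -27/4 + 10*g + 40*b (R(b, g) = -7 + (((-4*b - g) + b*0)*(-10) + ¼) = -7 + (((-g - 4*b) + 0)*(-10) + ¼) = -7 + ((-g - 4*b)*(-10) + ¼) = -7 + ((10*g + 40*b) + ¼) = -7 + (¼ + 10*g + 40*b) = -27/4 + 10*g + 40*b)
1/(-61639 + R(-30, 359)) = 1/(-61639 + (-27/4 + 10*359 + 40*(-30))) = 1/(-61639 + (-27/4 + 3590 - 1200)) = 1/(-61639 + 9533/4) = 1/(-237023/4) = -4/237023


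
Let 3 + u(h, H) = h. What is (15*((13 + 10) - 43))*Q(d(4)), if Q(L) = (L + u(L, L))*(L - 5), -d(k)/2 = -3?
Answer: -2700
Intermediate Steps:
u(h, H) = -3 + h
d(k) = 6 (d(k) = -2*(-3) = 6)
Q(L) = (-5 + L)*(-3 + 2*L) (Q(L) = (L + (-3 + L))*(L - 5) = (-3 + 2*L)*(-5 + L) = (-5 + L)*(-3 + 2*L))
(15*((13 + 10) - 43))*Q(d(4)) = (15*((13 + 10) - 43))*(15 - 13*6 + 2*6**2) = (15*(23 - 43))*(15 - 78 + 2*36) = (15*(-20))*(15 - 78 + 72) = -300*9 = -2700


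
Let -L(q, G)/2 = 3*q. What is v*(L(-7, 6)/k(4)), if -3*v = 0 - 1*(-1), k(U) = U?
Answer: -7/2 ≈ -3.5000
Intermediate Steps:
L(q, G) = -6*q
v = -⅓ (v = -(0 - 1*(-1))/3 = -(0 + 1)/3 = -⅓*1 = -⅓ ≈ -0.33333)
v*(L(-7, 6)/k(4)) = -(-6*(-7))/(3*4) = -14/4 = -⅓*21/2 = -7/2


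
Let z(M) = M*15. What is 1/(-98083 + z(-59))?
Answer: -1/98968 ≈ -1.0104e-5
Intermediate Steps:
z(M) = 15*M
1/(-98083 + z(-59)) = 1/(-98083 + 15*(-59)) = 1/(-98083 - 885) = 1/(-98968) = -1/98968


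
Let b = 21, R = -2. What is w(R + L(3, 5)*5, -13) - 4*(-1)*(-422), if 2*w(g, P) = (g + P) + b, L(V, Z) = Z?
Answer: -3345/2 ≈ -1672.5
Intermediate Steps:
w(g, P) = 21/2 + P/2 + g/2 (w(g, P) = ((g + P) + 21)/2 = ((P + g) + 21)/2 = (21 + P + g)/2 = 21/2 + P/2 + g/2)
w(R + L(3, 5)*5, -13) - 4*(-1)*(-422) = (21/2 + (1/2)*(-13) + (-2 + 5*5)/2) - 4*(-1)*(-422) = (21/2 - 13/2 + (-2 + 25)/2) + 4*(-422) = (21/2 - 13/2 + (1/2)*23) - 1688 = (21/2 - 13/2 + 23/2) - 1688 = 31/2 - 1688 = -3345/2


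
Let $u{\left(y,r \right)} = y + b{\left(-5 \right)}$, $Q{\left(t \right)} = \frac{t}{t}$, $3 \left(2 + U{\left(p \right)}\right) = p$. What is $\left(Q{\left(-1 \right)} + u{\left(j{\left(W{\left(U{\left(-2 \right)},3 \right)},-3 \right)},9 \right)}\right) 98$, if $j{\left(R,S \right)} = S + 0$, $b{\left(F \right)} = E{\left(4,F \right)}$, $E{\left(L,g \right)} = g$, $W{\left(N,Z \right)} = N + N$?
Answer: $-686$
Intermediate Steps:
$U{\left(p \right)} = -2 + \frac{p}{3}$
$W{\left(N,Z \right)} = 2 N$
$b{\left(F \right)} = F$
$j{\left(R,S \right)} = S$
$Q{\left(t \right)} = 1$
$u{\left(y,r \right)} = -5 + y$ ($u{\left(y,r \right)} = y - 5 = -5 + y$)
$\left(Q{\left(-1 \right)} + u{\left(j{\left(W{\left(U{\left(-2 \right)},3 \right)},-3 \right)},9 \right)}\right) 98 = \left(1 - 8\right) 98 = \left(-7\right) 98 = -686$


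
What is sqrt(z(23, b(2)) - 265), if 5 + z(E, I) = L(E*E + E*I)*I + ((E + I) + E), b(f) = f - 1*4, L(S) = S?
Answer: 2*I*sqrt(298) ≈ 34.525*I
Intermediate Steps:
b(f) = -4 + f (b(f) = f - 4 = -4 + f)
z(E, I) = -5 + I + 2*E + I*(E**2 + E*I) (z(E, I) = -5 + ((E*E + E*I)*I + ((E + I) + E)) = -5 + ((E**2 + E*I)*I + (I + 2*E)) = -5 + (I*(E**2 + E*I) + (I + 2*E)) = -5 + (I + 2*E + I*(E**2 + E*I)) = -5 + I + 2*E + I*(E**2 + E*I))
sqrt(z(23, b(2)) - 265) = sqrt((-5 + (-4 + 2) + 2*23 + 23*(-4 + 2)*(23 + (-4 + 2))) - 265) = sqrt((-5 - 2 + 46 + 23*(-2)*(23 - 2)) - 265) = sqrt((-5 - 2 + 46 + 23*(-2)*21) - 265) = sqrt((-5 - 2 + 46 - 966) - 265) = sqrt(-927 - 265) = sqrt(-1192) = 2*I*sqrt(298)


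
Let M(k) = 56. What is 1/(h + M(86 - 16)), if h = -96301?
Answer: -1/96245 ≈ -1.0390e-5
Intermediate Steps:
1/(h + M(86 - 16)) = 1/(-96301 + 56) = 1/(-96245) = -1/96245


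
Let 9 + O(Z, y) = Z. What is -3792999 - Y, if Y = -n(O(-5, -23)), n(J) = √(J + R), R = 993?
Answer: -3792999 + √979 ≈ -3.7930e+6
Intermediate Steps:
O(Z, y) = -9 + Z
n(J) = √(993 + J) (n(J) = √(J + 993) = √(993 + J))
Y = -√979 (Y = -√(993 + (-9 - 5)) = -√(993 - 14) = -√979 ≈ -31.289)
-3792999 - Y = -3792999 - (-1)*√979 = -3792999 + √979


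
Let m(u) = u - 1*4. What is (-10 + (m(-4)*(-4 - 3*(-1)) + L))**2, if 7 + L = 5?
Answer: 16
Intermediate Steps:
m(u) = -4 + u (m(u) = u - 4 = -4 + u)
L = -2 (L = -7 + 5 = -2)
(-10 + (m(-4)*(-4 - 3*(-1)) + L))**2 = (-10 + ((-4 - 4)*(-4 - 3*(-1)) - 2))**2 = (-10 + (-8*(-4 + 3) - 2))**2 = (-10 + (-8*(-1) - 2))**2 = (-10 + (8 - 2))**2 = (-10 + 6)**2 = (-4)**2 = 16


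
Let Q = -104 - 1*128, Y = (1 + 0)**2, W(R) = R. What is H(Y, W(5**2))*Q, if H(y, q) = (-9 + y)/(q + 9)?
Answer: 928/17 ≈ 54.588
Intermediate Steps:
Y = 1 (Y = 1**2 = 1)
Q = -232 (Q = -104 - 128 = -232)
H(y, q) = (-9 + y)/(9 + q)
H(Y, W(5**2))*Q = ((-9 + 1)/(9 + 5**2))*(-232) = (-8/(9 + 25))*(-232) = (-8/34)*(-232) = ((1/34)*(-8))*(-232) = -4/17*(-232) = 928/17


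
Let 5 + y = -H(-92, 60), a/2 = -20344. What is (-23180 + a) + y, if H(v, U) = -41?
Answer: -63832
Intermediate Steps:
a = -40688 (a = 2*(-20344) = -40688)
y = 36 (y = -5 - 1*(-41) = -5 + 41 = 36)
(-23180 + a) + y = (-23180 - 40688) + 36 = -63868 + 36 = -63832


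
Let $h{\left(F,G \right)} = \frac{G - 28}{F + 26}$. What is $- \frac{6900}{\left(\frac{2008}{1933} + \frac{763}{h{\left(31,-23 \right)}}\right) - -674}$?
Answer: $\frac{226740900}{5840251} \approx 38.824$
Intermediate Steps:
$h{\left(F,G \right)} = \frac{-28 + G}{26 + F}$
$- \frac{6900}{\left(\frac{2008}{1933} + \frac{763}{h{\left(31,-23 \right)}}\right) - -674} = - \frac{6900}{\left(\frac{2008}{1933} + \frac{763}{\frac{1}{26 + 31} \left(-28 - 23\right)}\right) - -674} = - \frac{6900}{\left(2008 \cdot \frac{1}{1933} + \frac{763}{\frac{1}{57} \left(-51\right)}\right) + 674} = - \frac{6900}{\left(\frac{2008}{1933} + \frac{763}{\frac{1}{57} \left(-51\right)}\right) + 674} = - \frac{6900}{\left(\frac{2008}{1933} + \frac{763}{- \frac{17}{19}}\right) + 674} = - \frac{6900}{\left(\frac{2008}{1933} + 763 \left(- \frac{19}{17}\right)\right) + 674} = - \frac{6900}{\left(\frac{2008}{1933} - \frac{14497}{17}\right) + 674} = - \frac{6900}{- \frac{27988565}{32861} + 674} = - \frac{6900}{- \frac{5840251}{32861}} = \left(-6900\right) \left(- \frac{32861}{5840251}\right) = \frac{226740900}{5840251}$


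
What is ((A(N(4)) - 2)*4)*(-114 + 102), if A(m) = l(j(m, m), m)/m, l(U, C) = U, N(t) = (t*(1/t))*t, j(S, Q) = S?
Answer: 48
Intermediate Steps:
N(t) = t (N(t) = (t/t)*t = 1*t = t)
A(m) = 1 (A(m) = m/m = 1)
((A(N(4)) - 2)*4)*(-114 + 102) = ((1 - 2)*4)*(-114 + 102) = -1*4*(-12) = -4*(-12) = 48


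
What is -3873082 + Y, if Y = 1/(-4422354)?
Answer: -17128139675029/4422354 ≈ -3.8731e+6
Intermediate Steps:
Y = -1/4422354 ≈ -2.2612e-7
-3873082 + Y = -3873082 - 1/4422354 = -17128139675029/4422354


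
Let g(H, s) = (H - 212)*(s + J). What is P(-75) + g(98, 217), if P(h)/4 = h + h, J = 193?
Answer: -47340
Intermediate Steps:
g(H, s) = (-212 + H)*(193 + s) (g(H, s) = (H - 212)*(s + 193) = (-212 + H)*(193 + s))
P(h) = 8*h (P(h) = 4*(h + h) = 4*(2*h) = 8*h)
P(-75) + g(98, 217) = 8*(-75) + (-40916 - 212*217 + 193*98 + 98*217) = -600 + (-40916 - 46004 + 18914 + 21266) = -600 - 46740 = -47340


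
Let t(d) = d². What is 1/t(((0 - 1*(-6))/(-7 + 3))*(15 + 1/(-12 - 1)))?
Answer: 169/84681 ≈ 0.0019957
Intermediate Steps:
1/t(((0 - 1*(-6))/(-7 + 3))*(15 + 1/(-12 - 1))) = 1/((((0 - 1*(-6))/(-7 + 3))*(15 + 1/(-12 - 1)))²) = 1/((((0 + 6)/(-4))*(15 + 1/(-13)))²) = 1/(((6*(-¼))*(15 - 1/13))²) = 1/((-3/2*194/13)²) = 1/((-291/13)²) = 1/(84681/169) = 169/84681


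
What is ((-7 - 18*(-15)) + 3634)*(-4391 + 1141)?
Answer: -12665250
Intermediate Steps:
((-7 - 18*(-15)) + 3634)*(-4391 + 1141) = ((-7 + 270) + 3634)*(-3250) = (263 + 3634)*(-3250) = 3897*(-3250) = -12665250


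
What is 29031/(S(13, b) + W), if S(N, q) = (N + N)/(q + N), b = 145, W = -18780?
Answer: -2293449/1483607 ≈ -1.5459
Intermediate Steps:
S(N, q) = 2*N/(N + q) (S(N, q) = (2*N)/(N + q) = 2*N/(N + q))
29031/(S(13, b) + W) = 29031/(2*13/(13 + 145) - 18780) = 29031/(2*13/158 - 18780) = 29031/(2*13*(1/158) - 18780) = 29031/(13/79 - 18780) = 29031/(-1483607/79) = 29031*(-79/1483607) = -2293449/1483607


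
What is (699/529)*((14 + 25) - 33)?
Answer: 4194/529 ≈ 7.9282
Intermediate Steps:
(699/529)*((14 + 25) - 33) = (699*(1/529))*(39 - 33) = (699/529)*6 = 4194/529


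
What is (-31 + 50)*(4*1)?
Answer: 76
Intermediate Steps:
(-31 + 50)*(4*1) = 19*4 = 76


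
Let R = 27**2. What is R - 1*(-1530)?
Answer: 2259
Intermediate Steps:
R = 729
R - 1*(-1530) = 729 - 1*(-1530) = 729 + 1530 = 2259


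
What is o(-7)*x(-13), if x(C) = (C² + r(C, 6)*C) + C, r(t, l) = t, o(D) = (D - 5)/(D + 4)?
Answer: 1300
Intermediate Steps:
o(D) = (-5 + D)/(4 + D)
x(C) = C + 2*C² (x(C) = (C² + C*C) + C = (C² + C²) + C = 2*C² + C = C + 2*C²)
o(-7)*x(-13) = ((-5 - 7)/(4 - 7))*(-13*(1 + 2*(-13))) = (-12/(-3))*(-13*(1 - 26)) = (-⅓*(-12))*(-13*(-25)) = 4*325 = 1300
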